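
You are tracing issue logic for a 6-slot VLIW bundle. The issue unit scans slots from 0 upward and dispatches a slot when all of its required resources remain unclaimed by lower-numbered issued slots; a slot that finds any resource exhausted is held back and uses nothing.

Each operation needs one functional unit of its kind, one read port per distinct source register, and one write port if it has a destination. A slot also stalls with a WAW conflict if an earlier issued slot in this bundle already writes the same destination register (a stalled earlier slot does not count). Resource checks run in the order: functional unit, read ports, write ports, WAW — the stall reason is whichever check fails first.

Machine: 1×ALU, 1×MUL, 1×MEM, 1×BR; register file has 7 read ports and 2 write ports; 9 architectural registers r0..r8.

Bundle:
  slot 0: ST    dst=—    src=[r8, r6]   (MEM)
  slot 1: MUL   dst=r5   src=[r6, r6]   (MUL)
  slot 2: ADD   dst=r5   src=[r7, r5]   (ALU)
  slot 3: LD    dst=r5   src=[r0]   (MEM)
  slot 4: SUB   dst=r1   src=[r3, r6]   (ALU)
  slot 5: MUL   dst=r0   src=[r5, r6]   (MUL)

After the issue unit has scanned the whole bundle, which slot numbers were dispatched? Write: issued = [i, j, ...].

slot 0 (MEM): ISSUE — free A1,Mu1,Ld0,B1 rp5 wp2
slot 1 (MUL): ISSUE — free A1,Mu0,Ld0,B1 rp4 wp1
slot 2 (ALU): stall WAW — free A1,Mu0,Ld0,B1 rp4 wp1
slot 3 (MEM): stall FU — free A1,Mu0,Ld0,B1 rp4 wp1
slot 4 (ALU): ISSUE — free A0,Mu0,Ld0,B1 rp2 wp0
slot 5 (MUL): stall FU — free A0,Mu0,Ld0,B1 rp2 wp0

issued = [0, 1, 4]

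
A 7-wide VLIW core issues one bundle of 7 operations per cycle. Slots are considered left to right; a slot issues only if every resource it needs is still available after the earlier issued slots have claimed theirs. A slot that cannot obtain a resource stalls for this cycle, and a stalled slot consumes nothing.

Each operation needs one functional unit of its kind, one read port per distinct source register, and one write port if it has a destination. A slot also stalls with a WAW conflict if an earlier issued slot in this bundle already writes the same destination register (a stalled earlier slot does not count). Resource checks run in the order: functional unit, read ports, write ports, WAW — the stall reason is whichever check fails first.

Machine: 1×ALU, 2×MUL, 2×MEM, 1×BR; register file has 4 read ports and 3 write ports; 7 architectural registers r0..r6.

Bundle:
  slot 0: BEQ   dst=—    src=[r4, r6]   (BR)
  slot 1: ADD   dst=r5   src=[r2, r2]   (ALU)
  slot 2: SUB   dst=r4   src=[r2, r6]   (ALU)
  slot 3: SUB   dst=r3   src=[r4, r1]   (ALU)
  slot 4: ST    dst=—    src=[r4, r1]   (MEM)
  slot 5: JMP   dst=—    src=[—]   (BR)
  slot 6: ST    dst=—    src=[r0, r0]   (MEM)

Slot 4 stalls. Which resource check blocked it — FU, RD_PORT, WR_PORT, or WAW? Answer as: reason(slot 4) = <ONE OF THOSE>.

#0 BR src=r4,r6 dispatched  <A:1 Mu:2 Ld:2 B:0 rd:2 wr:3>
#1 ALU src=r2,r2 dispatched  <A:0 Mu:2 Ld:2 B:0 rd:1 wr:2>
#2 ALU src=r2,r6 held:FU  <A:0 Mu:2 Ld:2 B:0 rd:1 wr:2>
#3 ALU src=r4,r1 held:FU  <A:0 Mu:2 Ld:2 B:0 rd:1 wr:2>
#4 MEM src=r4,r1 held:RD_PORT  <A:0 Mu:2 Ld:2 B:0 rd:1 wr:2>
#5 BR src=- held:FU  <A:0 Mu:2 Ld:2 B:0 rd:1 wr:2>
#6 MEM src=r0,r0 dispatched  <A:0 Mu:2 Ld:1 B:0 rd:0 wr:2>

reason(slot 4) = RD_PORT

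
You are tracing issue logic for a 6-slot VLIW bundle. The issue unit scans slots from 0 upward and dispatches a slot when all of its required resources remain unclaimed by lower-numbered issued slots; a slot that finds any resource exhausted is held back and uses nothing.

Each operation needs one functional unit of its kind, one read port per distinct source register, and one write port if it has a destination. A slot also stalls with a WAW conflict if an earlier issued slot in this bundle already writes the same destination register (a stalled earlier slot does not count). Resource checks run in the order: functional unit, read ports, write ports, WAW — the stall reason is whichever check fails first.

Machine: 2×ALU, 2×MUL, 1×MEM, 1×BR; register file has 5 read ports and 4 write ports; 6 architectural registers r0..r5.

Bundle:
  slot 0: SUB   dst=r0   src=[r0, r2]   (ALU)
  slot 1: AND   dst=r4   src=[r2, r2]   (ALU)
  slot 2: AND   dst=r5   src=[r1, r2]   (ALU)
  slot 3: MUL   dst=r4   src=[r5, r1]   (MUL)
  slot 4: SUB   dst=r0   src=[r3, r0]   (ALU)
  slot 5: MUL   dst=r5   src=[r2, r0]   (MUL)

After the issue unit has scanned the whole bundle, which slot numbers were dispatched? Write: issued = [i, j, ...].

issued = [0, 1, 5]

#0 ALU src=r0,r2 dispatched  <A:1 Mu:2 Ld:1 B:1 rd:3 wr:3>
#1 ALU src=r2,r2 dispatched  <A:0 Mu:2 Ld:1 B:1 rd:2 wr:2>
#2 ALU src=r1,r2 held:FU  <A:0 Mu:2 Ld:1 B:1 rd:2 wr:2>
#3 MUL src=r5,r1 held:WAW  <A:0 Mu:2 Ld:1 B:1 rd:2 wr:2>
#4 ALU src=r3,r0 held:FU  <A:0 Mu:2 Ld:1 B:1 rd:2 wr:2>
#5 MUL src=r2,r0 dispatched  <A:0 Mu:1 Ld:1 B:1 rd:0 wr:1>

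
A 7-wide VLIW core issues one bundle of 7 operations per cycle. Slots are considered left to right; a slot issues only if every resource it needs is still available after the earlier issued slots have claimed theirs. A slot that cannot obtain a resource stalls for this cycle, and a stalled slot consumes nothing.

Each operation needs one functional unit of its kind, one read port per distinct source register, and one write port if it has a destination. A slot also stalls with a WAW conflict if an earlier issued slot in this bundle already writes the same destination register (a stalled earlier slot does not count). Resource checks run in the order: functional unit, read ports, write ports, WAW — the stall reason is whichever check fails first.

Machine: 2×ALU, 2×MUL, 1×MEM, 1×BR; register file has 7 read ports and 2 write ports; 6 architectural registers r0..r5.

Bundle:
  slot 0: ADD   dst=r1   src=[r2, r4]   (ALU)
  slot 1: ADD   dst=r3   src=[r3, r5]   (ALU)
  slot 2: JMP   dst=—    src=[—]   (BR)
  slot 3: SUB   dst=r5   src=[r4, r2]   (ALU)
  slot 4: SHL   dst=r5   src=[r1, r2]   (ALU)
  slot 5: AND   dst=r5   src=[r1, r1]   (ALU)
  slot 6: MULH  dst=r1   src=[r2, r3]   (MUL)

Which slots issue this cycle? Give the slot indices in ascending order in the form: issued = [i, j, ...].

slot 0 (ALU): ISSUE — free A1,Mu2,Ld1,B1 rp5 wp1
slot 1 (ALU): ISSUE — free A0,Mu2,Ld1,B1 rp3 wp0
slot 2 (BR): ISSUE — free A0,Mu2,Ld1,B0 rp3 wp0
slot 3 (ALU): stall FU — free A0,Mu2,Ld1,B0 rp3 wp0
slot 4 (ALU): stall FU — free A0,Mu2,Ld1,B0 rp3 wp0
slot 5 (ALU): stall FU — free A0,Mu2,Ld1,B0 rp3 wp0
slot 6 (MUL): stall WR_PORT — free A0,Mu2,Ld1,B0 rp3 wp0

issued = [0, 1, 2]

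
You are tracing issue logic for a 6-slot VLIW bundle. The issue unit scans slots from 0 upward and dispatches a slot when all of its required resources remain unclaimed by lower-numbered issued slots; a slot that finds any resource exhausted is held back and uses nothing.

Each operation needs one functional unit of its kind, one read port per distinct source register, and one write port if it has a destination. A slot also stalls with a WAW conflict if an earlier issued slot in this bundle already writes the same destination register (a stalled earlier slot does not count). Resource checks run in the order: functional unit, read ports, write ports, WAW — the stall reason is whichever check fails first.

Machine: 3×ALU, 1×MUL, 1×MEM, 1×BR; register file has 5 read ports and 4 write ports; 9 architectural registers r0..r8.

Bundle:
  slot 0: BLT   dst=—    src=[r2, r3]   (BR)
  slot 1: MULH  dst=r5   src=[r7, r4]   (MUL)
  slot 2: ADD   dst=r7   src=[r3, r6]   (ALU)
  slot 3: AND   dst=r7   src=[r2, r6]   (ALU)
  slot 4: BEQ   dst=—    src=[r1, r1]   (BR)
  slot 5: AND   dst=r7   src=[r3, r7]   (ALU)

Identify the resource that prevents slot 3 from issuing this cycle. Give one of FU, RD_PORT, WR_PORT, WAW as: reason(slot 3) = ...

#0 BR src=r2,r3 dispatched  <A:3 Mu:1 Ld:1 B:0 rd:3 wr:4>
#1 MUL src=r7,r4 dispatched  <A:3 Mu:0 Ld:1 B:0 rd:1 wr:3>
#2 ALU src=r3,r6 held:RD_PORT  <A:3 Mu:0 Ld:1 B:0 rd:1 wr:3>
#3 ALU src=r2,r6 held:RD_PORT  <A:3 Mu:0 Ld:1 B:0 rd:1 wr:3>
#4 BR src=r1,r1 held:FU  <A:3 Mu:0 Ld:1 B:0 rd:1 wr:3>
#5 ALU src=r3,r7 held:RD_PORT  <A:3 Mu:0 Ld:1 B:0 rd:1 wr:3>

reason(slot 3) = RD_PORT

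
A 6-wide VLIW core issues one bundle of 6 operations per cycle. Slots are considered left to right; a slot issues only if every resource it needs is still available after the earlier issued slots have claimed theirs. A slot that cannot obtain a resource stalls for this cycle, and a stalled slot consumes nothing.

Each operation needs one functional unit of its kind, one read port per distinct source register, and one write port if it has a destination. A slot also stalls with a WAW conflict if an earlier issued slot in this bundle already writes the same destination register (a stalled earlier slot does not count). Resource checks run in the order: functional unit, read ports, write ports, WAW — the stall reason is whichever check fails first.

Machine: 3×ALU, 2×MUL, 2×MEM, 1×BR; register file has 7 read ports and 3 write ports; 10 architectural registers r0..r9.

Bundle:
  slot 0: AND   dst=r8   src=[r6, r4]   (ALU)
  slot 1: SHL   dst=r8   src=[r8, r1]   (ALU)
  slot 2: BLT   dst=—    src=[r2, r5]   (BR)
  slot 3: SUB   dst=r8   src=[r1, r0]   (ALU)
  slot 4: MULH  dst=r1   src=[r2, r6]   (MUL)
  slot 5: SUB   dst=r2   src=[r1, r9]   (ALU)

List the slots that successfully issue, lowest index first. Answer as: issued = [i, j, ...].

[0] ALU needs rd=2 wr=1: ok; after: ALU=2 MUL=2 MEM=2 BR=1, R=5, W=2
[1] ALU needs rd=2 wr=1: WAW; after: ALU=2 MUL=2 MEM=2 BR=1, R=5, W=2
[2] BR needs rd=2 wr=0: ok; after: ALU=2 MUL=2 MEM=2 BR=0, R=3, W=2
[3] ALU needs rd=2 wr=1: WAW; after: ALU=2 MUL=2 MEM=2 BR=0, R=3, W=2
[4] MUL needs rd=2 wr=1: ok; after: ALU=2 MUL=1 MEM=2 BR=0, R=1, W=1
[5] ALU needs rd=2 wr=1: RD_PORT; after: ALU=2 MUL=1 MEM=2 BR=0, R=1, W=1

issued = [0, 2, 4]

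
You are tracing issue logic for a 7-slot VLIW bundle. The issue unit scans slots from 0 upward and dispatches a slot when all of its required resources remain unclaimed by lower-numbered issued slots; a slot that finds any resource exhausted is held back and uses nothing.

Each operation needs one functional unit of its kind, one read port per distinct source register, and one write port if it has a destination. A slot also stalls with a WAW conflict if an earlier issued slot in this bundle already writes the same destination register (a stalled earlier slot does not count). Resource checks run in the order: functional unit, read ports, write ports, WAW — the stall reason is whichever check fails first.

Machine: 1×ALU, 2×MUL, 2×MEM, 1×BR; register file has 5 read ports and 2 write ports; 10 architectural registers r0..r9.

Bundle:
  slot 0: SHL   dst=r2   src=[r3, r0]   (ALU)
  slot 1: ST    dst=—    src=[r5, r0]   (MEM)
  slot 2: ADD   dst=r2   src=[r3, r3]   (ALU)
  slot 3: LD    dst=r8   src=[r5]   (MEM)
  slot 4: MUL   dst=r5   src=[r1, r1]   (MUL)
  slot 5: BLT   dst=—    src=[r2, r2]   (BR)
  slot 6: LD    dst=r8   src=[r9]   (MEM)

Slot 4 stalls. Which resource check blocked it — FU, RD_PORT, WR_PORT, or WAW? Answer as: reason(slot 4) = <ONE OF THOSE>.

reason(slot 4) = RD_PORT

(0) want 1×ALU +2rd +1wr — yes → AL0|MU2|ME2|BR1|rd3|wr1
(1) want 1×MEM +2rd +0wr — yes → AL0|MU2|ME1|BR1|rd1|wr1
(2) want 1×ALU +1rd +1wr — FU → AL0|MU2|ME1|BR1|rd1|wr1
(3) want 1×MEM +1rd +1wr — yes → AL0|MU2|ME0|BR1|rd0|wr0
(4) want 1×MUL +1rd +1wr — RD_PORT → AL0|MU2|ME0|BR1|rd0|wr0
(5) want 1×BR +1rd +0wr — RD_PORT → AL0|MU2|ME0|BR1|rd0|wr0
(6) want 1×MEM +1rd +1wr — FU → AL0|MU2|ME0|BR1|rd0|wr0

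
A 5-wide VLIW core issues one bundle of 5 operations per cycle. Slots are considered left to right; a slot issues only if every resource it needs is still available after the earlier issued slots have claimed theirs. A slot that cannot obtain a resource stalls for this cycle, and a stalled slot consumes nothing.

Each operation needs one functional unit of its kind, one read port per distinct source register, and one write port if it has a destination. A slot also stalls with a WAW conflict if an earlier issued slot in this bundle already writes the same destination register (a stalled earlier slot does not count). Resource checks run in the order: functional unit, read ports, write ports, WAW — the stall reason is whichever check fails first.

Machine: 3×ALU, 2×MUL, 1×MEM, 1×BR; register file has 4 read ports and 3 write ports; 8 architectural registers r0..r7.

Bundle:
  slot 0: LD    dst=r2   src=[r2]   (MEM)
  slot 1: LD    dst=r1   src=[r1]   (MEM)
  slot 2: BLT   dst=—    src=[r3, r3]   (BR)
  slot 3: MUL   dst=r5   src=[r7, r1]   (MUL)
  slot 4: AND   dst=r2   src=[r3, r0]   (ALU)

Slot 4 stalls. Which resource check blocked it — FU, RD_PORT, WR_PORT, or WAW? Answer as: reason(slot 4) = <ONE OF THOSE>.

reason(slot 4) = RD_PORT

#0 MEM src=r2 dispatched  <A:3 Mu:2 Ld:0 B:1 rd:3 wr:2>
#1 MEM src=r1 held:FU  <A:3 Mu:2 Ld:0 B:1 rd:3 wr:2>
#2 BR src=r3,r3 dispatched  <A:3 Mu:2 Ld:0 B:0 rd:2 wr:2>
#3 MUL src=r7,r1 dispatched  <A:3 Mu:1 Ld:0 B:0 rd:0 wr:1>
#4 ALU src=r3,r0 held:RD_PORT  <A:3 Mu:1 Ld:0 B:0 rd:0 wr:1>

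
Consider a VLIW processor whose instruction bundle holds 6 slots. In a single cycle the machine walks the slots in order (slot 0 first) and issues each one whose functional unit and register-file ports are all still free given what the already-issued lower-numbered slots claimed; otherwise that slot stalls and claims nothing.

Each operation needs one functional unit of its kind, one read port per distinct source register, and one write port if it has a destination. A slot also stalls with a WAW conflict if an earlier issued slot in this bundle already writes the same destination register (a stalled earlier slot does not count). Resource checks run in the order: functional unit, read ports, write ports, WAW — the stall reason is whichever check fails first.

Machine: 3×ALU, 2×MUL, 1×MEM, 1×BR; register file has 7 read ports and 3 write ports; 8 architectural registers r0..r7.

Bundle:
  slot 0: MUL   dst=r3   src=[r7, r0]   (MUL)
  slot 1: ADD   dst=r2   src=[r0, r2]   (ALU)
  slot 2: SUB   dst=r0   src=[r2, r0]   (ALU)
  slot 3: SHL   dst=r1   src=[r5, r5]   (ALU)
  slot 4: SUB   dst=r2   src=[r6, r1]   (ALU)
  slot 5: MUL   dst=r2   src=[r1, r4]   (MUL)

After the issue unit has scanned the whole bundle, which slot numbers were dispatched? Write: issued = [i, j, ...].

issued = [0, 1, 2]

#0 MUL src=r7,r0 dispatched  <A:3 Mu:1 Ld:1 B:1 rd:5 wr:2>
#1 ALU src=r0,r2 dispatched  <A:2 Mu:1 Ld:1 B:1 rd:3 wr:1>
#2 ALU src=r2,r0 dispatched  <A:1 Mu:1 Ld:1 B:1 rd:1 wr:0>
#3 ALU src=r5,r5 held:WR_PORT  <A:1 Mu:1 Ld:1 B:1 rd:1 wr:0>
#4 ALU src=r6,r1 held:RD_PORT  <A:1 Mu:1 Ld:1 B:1 rd:1 wr:0>
#5 MUL src=r1,r4 held:RD_PORT  <A:1 Mu:1 Ld:1 B:1 rd:1 wr:0>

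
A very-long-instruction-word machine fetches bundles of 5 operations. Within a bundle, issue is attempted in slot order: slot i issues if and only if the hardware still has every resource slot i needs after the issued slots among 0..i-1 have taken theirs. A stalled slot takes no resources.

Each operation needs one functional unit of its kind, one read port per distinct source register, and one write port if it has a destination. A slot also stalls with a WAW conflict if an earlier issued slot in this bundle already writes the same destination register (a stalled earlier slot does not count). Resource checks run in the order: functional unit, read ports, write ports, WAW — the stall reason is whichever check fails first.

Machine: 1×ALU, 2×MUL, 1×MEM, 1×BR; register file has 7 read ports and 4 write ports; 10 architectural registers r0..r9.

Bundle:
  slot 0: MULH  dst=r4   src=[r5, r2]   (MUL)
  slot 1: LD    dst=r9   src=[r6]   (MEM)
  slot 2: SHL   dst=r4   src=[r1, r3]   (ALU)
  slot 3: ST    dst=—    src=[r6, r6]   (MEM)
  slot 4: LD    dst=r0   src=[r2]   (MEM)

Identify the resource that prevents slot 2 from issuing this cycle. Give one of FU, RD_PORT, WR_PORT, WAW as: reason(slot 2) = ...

[0] MUL needs rd=2 wr=1: ok; after: ALU=1 MUL=1 MEM=1 BR=1, R=5, W=3
[1] MEM needs rd=1 wr=1: ok; after: ALU=1 MUL=1 MEM=0 BR=1, R=4, W=2
[2] ALU needs rd=2 wr=1: WAW; after: ALU=1 MUL=1 MEM=0 BR=1, R=4, W=2
[3] MEM needs rd=1 wr=0: FU; after: ALU=1 MUL=1 MEM=0 BR=1, R=4, W=2
[4] MEM needs rd=1 wr=1: FU; after: ALU=1 MUL=1 MEM=0 BR=1, R=4, W=2

reason(slot 2) = WAW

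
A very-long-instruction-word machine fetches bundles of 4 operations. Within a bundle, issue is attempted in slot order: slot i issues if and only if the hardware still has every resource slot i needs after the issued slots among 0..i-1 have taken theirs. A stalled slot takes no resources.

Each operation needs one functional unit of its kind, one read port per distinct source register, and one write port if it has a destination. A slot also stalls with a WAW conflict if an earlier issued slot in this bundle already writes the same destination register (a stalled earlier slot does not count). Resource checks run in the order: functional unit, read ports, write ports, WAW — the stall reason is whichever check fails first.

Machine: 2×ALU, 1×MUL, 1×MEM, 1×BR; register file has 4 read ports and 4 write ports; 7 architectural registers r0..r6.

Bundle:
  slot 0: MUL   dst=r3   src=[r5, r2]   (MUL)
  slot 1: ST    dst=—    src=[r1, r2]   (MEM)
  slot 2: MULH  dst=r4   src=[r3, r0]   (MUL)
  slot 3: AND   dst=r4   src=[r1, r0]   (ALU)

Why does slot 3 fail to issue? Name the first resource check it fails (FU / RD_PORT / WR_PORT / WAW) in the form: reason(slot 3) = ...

[0] MUL needs rd=2 wr=1: ok; after: ALU=2 MUL=0 MEM=1 BR=1, R=2, W=3
[1] MEM needs rd=2 wr=0: ok; after: ALU=2 MUL=0 MEM=0 BR=1, R=0, W=3
[2] MUL needs rd=2 wr=1: FU; after: ALU=2 MUL=0 MEM=0 BR=1, R=0, W=3
[3] ALU needs rd=2 wr=1: RD_PORT; after: ALU=2 MUL=0 MEM=0 BR=1, R=0, W=3

reason(slot 3) = RD_PORT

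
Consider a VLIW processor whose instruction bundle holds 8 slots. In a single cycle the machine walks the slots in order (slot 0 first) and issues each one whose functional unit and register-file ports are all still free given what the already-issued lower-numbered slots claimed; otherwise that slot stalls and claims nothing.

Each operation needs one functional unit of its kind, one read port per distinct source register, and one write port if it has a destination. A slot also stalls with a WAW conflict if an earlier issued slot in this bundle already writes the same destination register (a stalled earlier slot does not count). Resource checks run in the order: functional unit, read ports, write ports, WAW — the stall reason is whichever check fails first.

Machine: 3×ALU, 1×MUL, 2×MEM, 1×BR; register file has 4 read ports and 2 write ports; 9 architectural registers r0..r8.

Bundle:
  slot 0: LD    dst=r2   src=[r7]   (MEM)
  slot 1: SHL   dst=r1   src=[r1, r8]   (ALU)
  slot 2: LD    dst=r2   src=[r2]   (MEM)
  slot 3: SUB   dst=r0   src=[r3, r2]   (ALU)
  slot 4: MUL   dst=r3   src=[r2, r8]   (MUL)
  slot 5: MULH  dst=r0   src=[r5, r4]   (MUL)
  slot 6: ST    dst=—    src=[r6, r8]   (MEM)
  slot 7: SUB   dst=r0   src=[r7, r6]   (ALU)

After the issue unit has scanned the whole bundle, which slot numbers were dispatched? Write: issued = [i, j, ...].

(0) want 1×MEM +1rd +1wr — yes → AL3|MU1|ME1|BR1|rd3|wr1
(1) want 1×ALU +2rd +1wr — yes → AL2|MU1|ME1|BR1|rd1|wr0
(2) want 1×MEM +1rd +1wr — WR_PORT → AL2|MU1|ME1|BR1|rd1|wr0
(3) want 1×ALU +2rd +1wr — RD_PORT → AL2|MU1|ME1|BR1|rd1|wr0
(4) want 1×MUL +2rd +1wr — RD_PORT → AL2|MU1|ME1|BR1|rd1|wr0
(5) want 1×MUL +2rd +1wr — RD_PORT → AL2|MU1|ME1|BR1|rd1|wr0
(6) want 1×MEM +2rd +0wr — RD_PORT → AL2|MU1|ME1|BR1|rd1|wr0
(7) want 1×ALU +2rd +1wr — RD_PORT → AL2|MU1|ME1|BR1|rd1|wr0

issued = [0, 1]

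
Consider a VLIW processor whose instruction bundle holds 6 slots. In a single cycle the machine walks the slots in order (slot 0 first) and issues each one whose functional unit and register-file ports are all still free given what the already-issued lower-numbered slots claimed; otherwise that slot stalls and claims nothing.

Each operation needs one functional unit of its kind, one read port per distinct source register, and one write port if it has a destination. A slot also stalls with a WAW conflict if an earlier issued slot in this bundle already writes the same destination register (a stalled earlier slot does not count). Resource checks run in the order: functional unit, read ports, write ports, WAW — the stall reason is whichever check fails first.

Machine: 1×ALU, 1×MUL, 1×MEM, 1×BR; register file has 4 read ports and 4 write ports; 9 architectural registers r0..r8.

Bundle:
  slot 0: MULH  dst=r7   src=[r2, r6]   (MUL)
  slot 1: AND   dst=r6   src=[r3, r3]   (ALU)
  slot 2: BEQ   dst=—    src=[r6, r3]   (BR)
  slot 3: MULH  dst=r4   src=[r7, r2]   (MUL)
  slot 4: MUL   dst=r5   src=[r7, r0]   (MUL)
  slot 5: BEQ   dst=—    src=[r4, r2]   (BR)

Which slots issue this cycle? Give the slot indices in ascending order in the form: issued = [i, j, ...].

#0 MUL src=r2,r6 dispatched  <A:1 Mu:0 Ld:1 B:1 rd:2 wr:3>
#1 ALU src=r3,r3 dispatched  <A:0 Mu:0 Ld:1 B:1 rd:1 wr:2>
#2 BR src=r6,r3 held:RD_PORT  <A:0 Mu:0 Ld:1 B:1 rd:1 wr:2>
#3 MUL src=r7,r2 held:FU  <A:0 Mu:0 Ld:1 B:1 rd:1 wr:2>
#4 MUL src=r7,r0 held:FU  <A:0 Mu:0 Ld:1 B:1 rd:1 wr:2>
#5 BR src=r4,r2 held:RD_PORT  <A:0 Mu:0 Ld:1 B:1 rd:1 wr:2>

issued = [0, 1]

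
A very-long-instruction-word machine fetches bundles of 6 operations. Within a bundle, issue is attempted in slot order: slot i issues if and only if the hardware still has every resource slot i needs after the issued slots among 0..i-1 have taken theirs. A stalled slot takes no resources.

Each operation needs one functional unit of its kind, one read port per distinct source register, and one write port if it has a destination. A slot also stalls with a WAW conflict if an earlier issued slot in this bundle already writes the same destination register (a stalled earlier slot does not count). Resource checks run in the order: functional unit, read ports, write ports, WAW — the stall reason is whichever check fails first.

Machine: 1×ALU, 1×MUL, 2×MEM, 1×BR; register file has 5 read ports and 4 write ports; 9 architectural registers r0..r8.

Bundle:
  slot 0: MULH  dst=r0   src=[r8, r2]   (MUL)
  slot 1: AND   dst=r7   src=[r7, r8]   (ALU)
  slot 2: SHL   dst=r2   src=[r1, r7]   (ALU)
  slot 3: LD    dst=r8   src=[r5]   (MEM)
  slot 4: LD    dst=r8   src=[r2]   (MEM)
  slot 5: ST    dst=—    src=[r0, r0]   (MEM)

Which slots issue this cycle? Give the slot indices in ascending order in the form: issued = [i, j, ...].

(0) want 1×MUL +2rd +1wr — yes → AL1|MU0|ME2|BR1|rd3|wr3
(1) want 1×ALU +2rd +1wr — yes → AL0|MU0|ME2|BR1|rd1|wr2
(2) want 1×ALU +2rd +1wr — FU → AL0|MU0|ME2|BR1|rd1|wr2
(3) want 1×MEM +1rd +1wr — yes → AL0|MU0|ME1|BR1|rd0|wr1
(4) want 1×MEM +1rd +1wr — RD_PORT → AL0|MU0|ME1|BR1|rd0|wr1
(5) want 1×MEM +1rd +0wr — RD_PORT → AL0|MU0|ME1|BR1|rd0|wr1

issued = [0, 1, 3]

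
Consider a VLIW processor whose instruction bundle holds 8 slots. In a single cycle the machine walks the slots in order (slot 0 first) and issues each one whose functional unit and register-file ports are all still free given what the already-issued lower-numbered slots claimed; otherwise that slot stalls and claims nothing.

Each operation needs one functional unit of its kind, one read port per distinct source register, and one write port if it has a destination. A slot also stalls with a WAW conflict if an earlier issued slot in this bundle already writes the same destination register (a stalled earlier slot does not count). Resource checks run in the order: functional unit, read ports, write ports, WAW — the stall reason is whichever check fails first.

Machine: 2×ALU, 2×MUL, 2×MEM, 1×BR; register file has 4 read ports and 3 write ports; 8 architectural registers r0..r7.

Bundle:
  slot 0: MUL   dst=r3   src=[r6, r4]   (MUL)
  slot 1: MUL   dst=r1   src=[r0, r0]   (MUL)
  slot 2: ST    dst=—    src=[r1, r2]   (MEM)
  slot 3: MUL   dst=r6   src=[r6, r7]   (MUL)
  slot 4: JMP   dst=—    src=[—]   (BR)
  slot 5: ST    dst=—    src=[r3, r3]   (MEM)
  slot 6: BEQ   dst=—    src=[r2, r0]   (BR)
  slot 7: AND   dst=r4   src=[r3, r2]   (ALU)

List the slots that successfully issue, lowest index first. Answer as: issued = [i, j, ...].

issued = [0, 1, 4, 5]

(0) want 1×MUL +2rd +1wr — yes → AL2|MU1|ME2|BR1|rd2|wr2
(1) want 1×MUL +1rd +1wr — yes → AL2|MU0|ME2|BR1|rd1|wr1
(2) want 1×MEM +2rd +0wr — RD_PORT → AL2|MU0|ME2|BR1|rd1|wr1
(3) want 1×MUL +2rd +1wr — FU → AL2|MU0|ME2|BR1|rd1|wr1
(4) want 1×BR +0rd +0wr — yes → AL2|MU0|ME2|BR0|rd1|wr1
(5) want 1×MEM +1rd +0wr — yes → AL2|MU0|ME1|BR0|rd0|wr1
(6) want 1×BR +2rd +0wr — FU → AL2|MU0|ME1|BR0|rd0|wr1
(7) want 1×ALU +2rd +1wr — RD_PORT → AL2|MU0|ME1|BR0|rd0|wr1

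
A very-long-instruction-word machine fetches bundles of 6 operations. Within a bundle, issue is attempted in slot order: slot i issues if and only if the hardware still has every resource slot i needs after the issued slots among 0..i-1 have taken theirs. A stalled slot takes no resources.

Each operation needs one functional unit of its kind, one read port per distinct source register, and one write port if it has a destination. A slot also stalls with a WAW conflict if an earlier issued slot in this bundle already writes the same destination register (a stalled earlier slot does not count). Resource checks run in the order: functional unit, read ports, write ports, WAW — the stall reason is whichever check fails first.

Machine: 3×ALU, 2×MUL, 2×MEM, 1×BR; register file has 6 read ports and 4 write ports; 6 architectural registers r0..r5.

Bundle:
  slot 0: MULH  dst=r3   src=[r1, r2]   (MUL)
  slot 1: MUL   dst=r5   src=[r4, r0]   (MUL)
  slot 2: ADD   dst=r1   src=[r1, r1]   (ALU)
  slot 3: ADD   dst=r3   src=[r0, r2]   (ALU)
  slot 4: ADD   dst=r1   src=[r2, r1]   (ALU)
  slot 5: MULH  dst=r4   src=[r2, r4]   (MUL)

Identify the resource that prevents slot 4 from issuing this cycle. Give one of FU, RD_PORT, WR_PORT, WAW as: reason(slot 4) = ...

(0) want 1×MUL +2rd +1wr — yes → AL3|MU1|ME2|BR1|rd4|wr3
(1) want 1×MUL +2rd +1wr — yes → AL3|MU0|ME2|BR1|rd2|wr2
(2) want 1×ALU +1rd +1wr — yes → AL2|MU0|ME2|BR1|rd1|wr1
(3) want 1×ALU +2rd +1wr — RD_PORT → AL2|MU0|ME2|BR1|rd1|wr1
(4) want 1×ALU +2rd +1wr — RD_PORT → AL2|MU0|ME2|BR1|rd1|wr1
(5) want 1×MUL +2rd +1wr — FU → AL2|MU0|ME2|BR1|rd1|wr1

reason(slot 4) = RD_PORT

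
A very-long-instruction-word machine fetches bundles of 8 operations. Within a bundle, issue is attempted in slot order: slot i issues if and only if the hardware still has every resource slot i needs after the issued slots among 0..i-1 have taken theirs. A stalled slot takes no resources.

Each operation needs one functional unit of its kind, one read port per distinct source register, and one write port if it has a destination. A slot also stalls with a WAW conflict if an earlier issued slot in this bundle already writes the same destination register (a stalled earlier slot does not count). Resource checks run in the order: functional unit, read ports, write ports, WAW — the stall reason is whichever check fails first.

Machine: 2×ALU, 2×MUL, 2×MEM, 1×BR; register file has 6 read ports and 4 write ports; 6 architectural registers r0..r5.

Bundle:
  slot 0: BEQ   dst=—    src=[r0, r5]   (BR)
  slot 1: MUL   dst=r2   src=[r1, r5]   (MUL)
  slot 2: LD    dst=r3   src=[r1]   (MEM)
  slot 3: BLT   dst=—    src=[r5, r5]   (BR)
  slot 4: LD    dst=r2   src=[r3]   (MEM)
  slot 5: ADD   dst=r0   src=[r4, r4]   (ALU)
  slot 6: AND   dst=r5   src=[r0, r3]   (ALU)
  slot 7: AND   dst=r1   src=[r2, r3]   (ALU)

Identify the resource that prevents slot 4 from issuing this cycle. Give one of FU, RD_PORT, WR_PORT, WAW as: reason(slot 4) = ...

reason(slot 4) = WAW

#0 BR src=r0,r5 dispatched  <A:2 Mu:2 Ld:2 B:0 rd:4 wr:4>
#1 MUL src=r1,r5 dispatched  <A:2 Mu:1 Ld:2 B:0 rd:2 wr:3>
#2 MEM src=r1 dispatched  <A:2 Mu:1 Ld:1 B:0 rd:1 wr:2>
#3 BR src=r5,r5 held:FU  <A:2 Mu:1 Ld:1 B:0 rd:1 wr:2>
#4 MEM src=r3 held:WAW  <A:2 Mu:1 Ld:1 B:0 rd:1 wr:2>
#5 ALU src=r4,r4 dispatched  <A:1 Mu:1 Ld:1 B:0 rd:0 wr:1>
#6 ALU src=r0,r3 held:RD_PORT  <A:1 Mu:1 Ld:1 B:0 rd:0 wr:1>
#7 ALU src=r2,r3 held:RD_PORT  <A:1 Mu:1 Ld:1 B:0 rd:0 wr:1>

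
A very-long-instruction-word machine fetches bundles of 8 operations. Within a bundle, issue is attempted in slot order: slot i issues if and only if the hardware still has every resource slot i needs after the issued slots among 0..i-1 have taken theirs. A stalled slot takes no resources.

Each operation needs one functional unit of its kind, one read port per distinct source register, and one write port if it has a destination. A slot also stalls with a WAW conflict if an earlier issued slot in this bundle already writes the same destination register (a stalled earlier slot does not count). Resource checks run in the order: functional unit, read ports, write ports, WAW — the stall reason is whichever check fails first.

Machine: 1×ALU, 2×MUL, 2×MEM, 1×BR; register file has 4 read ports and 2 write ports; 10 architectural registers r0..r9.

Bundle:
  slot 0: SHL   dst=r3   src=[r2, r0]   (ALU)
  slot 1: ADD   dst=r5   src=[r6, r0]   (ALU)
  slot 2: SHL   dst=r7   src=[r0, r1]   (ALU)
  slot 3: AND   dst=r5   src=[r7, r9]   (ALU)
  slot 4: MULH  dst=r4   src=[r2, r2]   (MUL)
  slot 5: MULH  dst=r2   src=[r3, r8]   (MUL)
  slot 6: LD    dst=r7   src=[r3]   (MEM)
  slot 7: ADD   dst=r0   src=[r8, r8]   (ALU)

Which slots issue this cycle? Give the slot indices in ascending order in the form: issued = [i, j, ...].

issued = [0, 4]

[0] ALU needs rd=2 wr=1: ok; after: ALU=0 MUL=2 MEM=2 BR=1, R=2, W=1
[1] ALU needs rd=2 wr=1: FU; after: ALU=0 MUL=2 MEM=2 BR=1, R=2, W=1
[2] ALU needs rd=2 wr=1: FU; after: ALU=0 MUL=2 MEM=2 BR=1, R=2, W=1
[3] ALU needs rd=2 wr=1: FU; after: ALU=0 MUL=2 MEM=2 BR=1, R=2, W=1
[4] MUL needs rd=1 wr=1: ok; after: ALU=0 MUL=1 MEM=2 BR=1, R=1, W=0
[5] MUL needs rd=2 wr=1: RD_PORT; after: ALU=0 MUL=1 MEM=2 BR=1, R=1, W=0
[6] MEM needs rd=1 wr=1: WR_PORT; after: ALU=0 MUL=1 MEM=2 BR=1, R=1, W=0
[7] ALU needs rd=1 wr=1: FU; after: ALU=0 MUL=1 MEM=2 BR=1, R=1, W=0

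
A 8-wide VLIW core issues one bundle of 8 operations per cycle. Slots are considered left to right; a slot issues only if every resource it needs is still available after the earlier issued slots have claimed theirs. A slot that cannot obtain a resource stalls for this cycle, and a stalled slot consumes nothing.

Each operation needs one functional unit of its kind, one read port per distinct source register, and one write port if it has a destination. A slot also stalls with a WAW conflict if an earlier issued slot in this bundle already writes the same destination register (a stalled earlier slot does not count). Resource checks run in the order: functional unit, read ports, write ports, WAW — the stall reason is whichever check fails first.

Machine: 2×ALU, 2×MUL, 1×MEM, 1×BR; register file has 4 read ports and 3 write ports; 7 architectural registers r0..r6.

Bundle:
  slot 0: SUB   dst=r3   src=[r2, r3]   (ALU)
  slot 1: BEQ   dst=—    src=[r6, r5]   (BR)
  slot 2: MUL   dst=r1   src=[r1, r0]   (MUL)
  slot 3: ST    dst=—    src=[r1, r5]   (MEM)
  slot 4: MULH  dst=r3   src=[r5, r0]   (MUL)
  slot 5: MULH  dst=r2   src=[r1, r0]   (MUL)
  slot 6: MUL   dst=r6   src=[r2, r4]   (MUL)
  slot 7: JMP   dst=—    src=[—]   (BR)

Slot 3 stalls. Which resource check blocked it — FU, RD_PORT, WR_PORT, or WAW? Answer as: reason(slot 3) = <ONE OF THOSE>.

  0. ALU→r3 ⇒ go  {1A/2Mu/1Ld/1B | 2r 2w}
  1. BR ⇒ go  {1A/2Mu/1Ld/0B | 0r 2w}
  2. MUL→r1 ⇒ no(RD_PORT)  {1A/2Mu/1Ld/0B | 0r 2w}
  3. MEM ⇒ no(RD_PORT)  {1A/2Mu/1Ld/0B | 0r 2w}
  4. MUL→r3 ⇒ no(RD_PORT)  {1A/2Mu/1Ld/0B | 0r 2w}
  5. MUL→r2 ⇒ no(RD_PORT)  {1A/2Mu/1Ld/0B | 0r 2w}
  6. MUL→r6 ⇒ no(RD_PORT)  {1A/2Mu/1Ld/0B | 0r 2w}
  7. BR ⇒ no(FU)  {1A/2Mu/1Ld/0B | 0r 2w}

reason(slot 3) = RD_PORT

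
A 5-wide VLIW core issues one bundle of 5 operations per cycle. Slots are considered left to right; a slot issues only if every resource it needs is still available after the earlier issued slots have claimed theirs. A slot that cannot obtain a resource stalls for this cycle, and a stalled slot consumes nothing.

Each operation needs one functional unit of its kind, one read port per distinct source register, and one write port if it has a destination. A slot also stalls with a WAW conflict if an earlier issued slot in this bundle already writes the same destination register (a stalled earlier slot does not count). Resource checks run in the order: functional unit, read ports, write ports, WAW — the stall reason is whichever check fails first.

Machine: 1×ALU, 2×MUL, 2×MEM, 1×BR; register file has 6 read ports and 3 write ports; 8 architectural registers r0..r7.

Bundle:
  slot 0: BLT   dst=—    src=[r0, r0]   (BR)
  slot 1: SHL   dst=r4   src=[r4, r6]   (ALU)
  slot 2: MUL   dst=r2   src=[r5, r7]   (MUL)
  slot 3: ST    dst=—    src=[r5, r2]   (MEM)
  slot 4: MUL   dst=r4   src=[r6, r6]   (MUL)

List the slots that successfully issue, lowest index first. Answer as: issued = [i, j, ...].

issued = [0, 1, 2]

  0. BR ⇒ go  {1A/2Mu/2Ld/0B | 5r 3w}
  1. ALU→r4 ⇒ go  {0A/2Mu/2Ld/0B | 3r 2w}
  2. MUL→r2 ⇒ go  {0A/1Mu/2Ld/0B | 1r 1w}
  3. MEM ⇒ no(RD_PORT)  {0A/1Mu/2Ld/0B | 1r 1w}
  4. MUL→r4 ⇒ no(WAW)  {0A/1Mu/2Ld/0B | 1r 1w}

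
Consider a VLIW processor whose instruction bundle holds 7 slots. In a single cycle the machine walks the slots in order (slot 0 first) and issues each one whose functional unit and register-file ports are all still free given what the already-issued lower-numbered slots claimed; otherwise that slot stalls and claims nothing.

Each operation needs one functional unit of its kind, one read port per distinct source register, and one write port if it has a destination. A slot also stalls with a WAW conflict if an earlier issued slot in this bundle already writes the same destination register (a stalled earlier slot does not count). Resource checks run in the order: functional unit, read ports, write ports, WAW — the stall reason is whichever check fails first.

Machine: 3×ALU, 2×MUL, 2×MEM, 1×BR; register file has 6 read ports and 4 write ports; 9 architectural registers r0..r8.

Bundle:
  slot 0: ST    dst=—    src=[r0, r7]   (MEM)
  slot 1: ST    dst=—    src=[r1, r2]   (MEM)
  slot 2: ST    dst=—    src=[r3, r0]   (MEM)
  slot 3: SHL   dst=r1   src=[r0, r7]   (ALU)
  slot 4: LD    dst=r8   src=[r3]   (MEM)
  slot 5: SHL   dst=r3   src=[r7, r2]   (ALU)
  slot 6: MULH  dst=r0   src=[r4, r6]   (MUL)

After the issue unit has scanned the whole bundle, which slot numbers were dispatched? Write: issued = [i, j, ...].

  0. MEM ⇒ go  {3A/2Mu/1Ld/1B | 4r 4w}
  1. MEM ⇒ go  {3A/2Mu/0Ld/1B | 2r 4w}
  2. MEM ⇒ no(FU)  {3A/2Mu/0Ld/1B | 2r 4w}
  3. ALU→r1 ⇒ go  {2A/2Mu/0Ld/1B | 0r 3w}
  4. MEM→r8 ⇒ no(FU)  {2A/2Mu/0Ld/1B | 0r 3w}
  5. ALU→r3 ⇒ no(RD_PORT)  {2A/2Mu/0Ld/1B | 0r 3w}
  6. MUL→r0 ⇒ no(RD_PORT)  {2A/2Mu/0Ld/1B | 0r 3w}

issued = [0, 1, 3]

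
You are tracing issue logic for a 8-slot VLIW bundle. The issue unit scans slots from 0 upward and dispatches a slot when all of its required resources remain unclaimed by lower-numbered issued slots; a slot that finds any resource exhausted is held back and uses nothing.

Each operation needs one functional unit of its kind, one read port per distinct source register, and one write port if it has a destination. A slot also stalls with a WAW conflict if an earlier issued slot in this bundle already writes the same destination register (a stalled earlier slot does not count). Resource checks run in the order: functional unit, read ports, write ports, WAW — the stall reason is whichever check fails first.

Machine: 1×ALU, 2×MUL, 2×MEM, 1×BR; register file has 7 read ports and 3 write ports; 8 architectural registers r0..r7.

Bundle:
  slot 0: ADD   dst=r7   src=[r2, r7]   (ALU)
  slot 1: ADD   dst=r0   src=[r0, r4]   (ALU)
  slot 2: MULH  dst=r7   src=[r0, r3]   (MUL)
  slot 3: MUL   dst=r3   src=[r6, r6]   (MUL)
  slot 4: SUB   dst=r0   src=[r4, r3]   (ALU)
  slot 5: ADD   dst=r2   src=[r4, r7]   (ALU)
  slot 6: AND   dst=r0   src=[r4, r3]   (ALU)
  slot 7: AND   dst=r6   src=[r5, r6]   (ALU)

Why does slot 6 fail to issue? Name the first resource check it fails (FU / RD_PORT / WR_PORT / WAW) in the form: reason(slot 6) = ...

  0. ALU→r7 ⇒ go  {0A/2Mu/2Ld/1B | 5r 2w}
  1. ALU→r0 ⇒ no(FU)  {0A/2Mu/2Ld/1B | 5r 2w}
  2. MUL→r7 ⇒ no(WAW)  {0A/2Mu/2Ld/1B | 5r 2w}
  3. MUL→r3 ⇒ go  {0A/1Mu/2Ld/1B | 4r 1w}
  4. ALU→r0 ⇒ no(FU)  {0A/1Mu/2Ld/1B | 4r 1w}
  5. ALU→r2 ⇒ no(FU)  {0A/1Mu/2Ld/1B | 4r 1w}
  6. ALU→r0 ⇒ no(FU)  {0A/1Mu/2Ld/1B | 4r 1w}
  7. ALU→r6 ⇒ no(FU)  {0A/1Mu/2Ld/1B | 4r 1w}

reason(slot 6) = FU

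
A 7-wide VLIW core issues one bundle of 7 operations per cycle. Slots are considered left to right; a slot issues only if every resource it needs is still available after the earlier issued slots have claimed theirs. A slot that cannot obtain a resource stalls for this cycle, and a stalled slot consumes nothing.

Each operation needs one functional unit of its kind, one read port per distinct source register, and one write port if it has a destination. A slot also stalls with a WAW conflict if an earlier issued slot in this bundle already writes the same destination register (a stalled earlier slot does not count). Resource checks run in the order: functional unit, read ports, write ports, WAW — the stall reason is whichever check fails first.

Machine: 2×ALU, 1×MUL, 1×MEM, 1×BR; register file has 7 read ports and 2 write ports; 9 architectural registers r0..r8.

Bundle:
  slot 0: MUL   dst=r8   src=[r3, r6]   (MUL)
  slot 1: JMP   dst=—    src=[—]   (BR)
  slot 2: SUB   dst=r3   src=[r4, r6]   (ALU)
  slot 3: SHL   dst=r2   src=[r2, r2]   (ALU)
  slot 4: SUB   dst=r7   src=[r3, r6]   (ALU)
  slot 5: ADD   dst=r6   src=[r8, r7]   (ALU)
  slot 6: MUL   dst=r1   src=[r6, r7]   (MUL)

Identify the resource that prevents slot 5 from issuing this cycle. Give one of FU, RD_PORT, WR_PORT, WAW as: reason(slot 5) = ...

#0 MUL src=r3,r6 dispatched  <A:2 Mu:0 Ld:1 B:1 rd:5 wr:1>
#1 BR src=- dispatched  <A:2 Mu:0 Ld:1 B:0 rd:5 wr:1>
#2 ALU src=r4,r6 dispatched  <A:1 Mu:0 Ld:1 B:0 rd:3 wr:0>
#3 ALU src=r2,r2 held:WR_PORT  <A:1 Mu:0 Ld:1 B:0 rd:3 wr:0>
#4 ALU src=r3,r6 held:WR_PORT  <A:1 Mu:0 Ld:1 B:0 rd:3 wr:0>
#5 ALU src=r8,r7 held:WR_PORT  <A:1 Mu:0 Ld:1 B:0 rd:3 wr:0>
#6 MUL src=r6,r7 held:FU  <A:1 Mu:0 Ld:1 B:0 rd:3 wr:0>

reason(slot 5) = WR_PORT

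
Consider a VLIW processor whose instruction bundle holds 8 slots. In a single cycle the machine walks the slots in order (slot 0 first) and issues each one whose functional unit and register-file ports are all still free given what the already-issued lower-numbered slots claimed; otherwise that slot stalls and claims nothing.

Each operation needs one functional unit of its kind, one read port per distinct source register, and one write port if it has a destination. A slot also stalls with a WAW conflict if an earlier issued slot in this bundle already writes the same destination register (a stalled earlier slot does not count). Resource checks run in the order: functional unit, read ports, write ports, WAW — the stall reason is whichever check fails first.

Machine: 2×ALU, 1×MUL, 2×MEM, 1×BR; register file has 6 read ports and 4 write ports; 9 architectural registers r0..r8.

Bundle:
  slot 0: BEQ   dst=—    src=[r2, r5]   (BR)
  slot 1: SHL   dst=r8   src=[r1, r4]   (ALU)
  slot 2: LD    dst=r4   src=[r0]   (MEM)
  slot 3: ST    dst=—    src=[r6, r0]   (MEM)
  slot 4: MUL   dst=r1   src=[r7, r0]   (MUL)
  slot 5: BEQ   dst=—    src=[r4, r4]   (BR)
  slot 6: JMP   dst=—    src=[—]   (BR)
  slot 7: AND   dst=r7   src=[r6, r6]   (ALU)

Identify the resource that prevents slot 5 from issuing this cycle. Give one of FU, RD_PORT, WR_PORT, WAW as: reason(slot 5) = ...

slot 0 (BR): ISSUE — free A2,Mu1,Ld2,B0 rp4 wp4
slot 1 (ALU): ISSUE — free A1,Mu1,Ld2,B0 rp2 wp3
slot 2 (MEM): ISSUE — free A1,Mu1,Ld1,B0 rp1 wp2
slot 3 (MEM): stall RD_PORT — free A1,Mu1,Ld1,B0 rp1 wp2
slot 4 (MUL): stall RD_PORT — free A1,Mu1,Ld1,B0 rp1 wp2
slot 5 (BR): stall FU — free A1,Mu1,Ld1,B0 rp1 wp2
slot 6 (BR): stall FU — free A1,Mu1,Ld1,B0 rp1 wp2
slot 7 (ALU): ISSUE — free A0,Mu1,Ld1,B0 rp0 wp1

reason(slot 5) = FU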